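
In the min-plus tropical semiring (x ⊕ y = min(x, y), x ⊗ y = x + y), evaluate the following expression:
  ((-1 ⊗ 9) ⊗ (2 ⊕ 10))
((-1 ⊗ 9) ⊗ (2 ⊕ 10)) = 10

Expand innermost to outermost. Recall ⊕ takes the minimum of its arguments and ⊗ takes their sum. Working out the expression ((-1 ⊗ 9) ⊗ (2 ⊕ 10)) gives 10.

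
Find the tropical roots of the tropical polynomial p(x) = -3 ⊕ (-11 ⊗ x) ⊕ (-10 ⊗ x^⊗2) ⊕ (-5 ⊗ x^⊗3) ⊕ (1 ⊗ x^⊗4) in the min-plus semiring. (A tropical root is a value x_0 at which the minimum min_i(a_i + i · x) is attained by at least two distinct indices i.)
Roots: {-6, -5, -1, 8}

Each tropical root is a break point of the lower envelope of the lines y = a_i + i · x (there are 5 lines, with slopes 0, 1, ..., 4). Only the lines that attain the minimum somewhere contribute to roots; other lines are dominated. Here the surviving (envelope) indices are i = 4, i = 3, i = 2, i = 1, i = 0.
Intersections between consecutive envelope lines give the roots: for adjacent envelope indices i < j the intersection is x = (a_i − a_j) / (j − i). Reading off the sorted break points: {-6, -5, -1, 8}.
Verification: at each break x_0, at least two indices attain the minimum of min_i(a_i + i · x_0).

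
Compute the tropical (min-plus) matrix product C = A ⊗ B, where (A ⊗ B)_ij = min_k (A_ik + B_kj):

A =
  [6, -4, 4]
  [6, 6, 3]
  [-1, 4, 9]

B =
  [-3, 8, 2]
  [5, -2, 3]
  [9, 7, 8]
A ⊗ B =
  [1, -6, -1]
  [3, 4, 8]
  [-4, 2, 1]

Apply the min-plus product entry-by-entry:
  C[0][0] = min over k of (A[0][0] + B[0][0] = 6 + -3 = 3, A[0][1] + B[1][0] = -4 + 5 = 1, A[0][2] + B[2][0] = 4 + 9 = 13) = 1 (attained at k = 1)
  C[0][1] = min over k of (A[0][0] + B[0][1] = 6 + 8 = 14, A[0][1] + B[1][1] = -4 + -2 = -6, A[0][2] + B[2][1] = 4 + 7 = 11) = -6 (attained at k = 1)
  C[0][2] = min over k of (A[0][0] + B[0][2] = 6 + 2 = 8, A[0][1] + B[1][2] = -4 + 3 = -1, A[0][2] + B[2][2] = 4 + 8 = 12) = -1 (attained at k = 1)
  C[1][0] = min over k of (A[1][0] + B[0][0] = 6 + -3 = 3, A[1][1] + B[1][0] = 6 + 5 = 11, A[1][2] + B[2][0] = 3 + 9 = 12) = 3 (attained at k = 0)
  C[1][1] = min over k of (A[1][0] + B[0][1] = 6 + 8 = 14, A[1][1] + B[1][1] = 6 + -2 = 4, A[1][2] + B[2][1] = 3 + 7 = 10) = 4 (attained at k = 1)
  C[1][2] = min over k of (A[1][0] + B[0][2] = 6 + 2 = 8, A[1][1] + B[1][2] = 6 + 3 = 9, A[1][2] + B[2][2] = 3 + 8 = 11) = 8 (attained at k = 0)
  C[2][0] = min over k of (A[2][0] + B[0][0] = -1 + -3 = -4, A[2][1] + B[1][0] = 4 + 5 = 9, A[2][2] + B[2][0] = 9 + 9 = 18) = -4 (attained at k = 0)
  C[2][1] = min over k of (A[2][0] + B[0][1] = -1 + 8 = 7, A[2][1] + B[1][1] = 4 + -2 = 2, A[2][2] + B[2][1] = 9 + 7 = 16) = 2 (attained at k = 1)
  C[2][2] = min over k of (A[2][0] + B[0][2] = -1 + 2 = 1, A[2][1] + B[1][2] = 4 + 3 = 7, A[2][2] + B[2][2] = 9 + 8 = 17) = 1 (attained at k = 0)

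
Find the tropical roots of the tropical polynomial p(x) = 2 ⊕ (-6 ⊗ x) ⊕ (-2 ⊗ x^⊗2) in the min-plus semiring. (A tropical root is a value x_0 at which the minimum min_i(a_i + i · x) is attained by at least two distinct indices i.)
Roots: {-4, 8}

Each tropical root is a break point of the lower envelope of the lines y = a_i + i · x (there are 3 lines, with slopes 0, 1, ..., 2). Only the lines that attain the minimum somewhere contribute to roots; other lines are dominated. Here the surviving (envelope) indices are i = 2, i = 1, i = 0.
Intersections between consecutive envelope lines give the roots: for adjacent envelope indices i < j the intersection is x = (a_i − a_j) / (j − i). Reading off the sorted break points: {-4, 8}.
Verification: at each break x_0, at least two indices attain the minimum of min_i(a_i + i · x_0).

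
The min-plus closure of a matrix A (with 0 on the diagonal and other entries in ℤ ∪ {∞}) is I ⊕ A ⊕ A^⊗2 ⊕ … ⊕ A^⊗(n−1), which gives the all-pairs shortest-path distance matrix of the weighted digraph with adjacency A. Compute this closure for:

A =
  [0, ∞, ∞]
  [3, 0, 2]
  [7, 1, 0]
Closure =
  [0, ∞, ∞]
  [3, 0, 2]
  [4, 1, 0]

This is the Floyd-Warshall all-pairs shortest-path computation. For each intermediate vertex k = 0, 1, …, 2, update dist[i][j] ← min(dist[i][j], dist[i][k] + dist[k][j]). The final matrix gives, for each (i, j), the minimum total weight of any directed path from i to j (possibly empty when i = j).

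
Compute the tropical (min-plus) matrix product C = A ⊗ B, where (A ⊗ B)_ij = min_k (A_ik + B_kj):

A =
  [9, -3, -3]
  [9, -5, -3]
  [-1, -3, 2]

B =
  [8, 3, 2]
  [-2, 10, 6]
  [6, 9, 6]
A ⊗ B =
  [-5, 6, 3]
  [-7, 5, 1]
  [-5, 2, 1]

Apply the min-plus product entry-by-entry:
  C[0][0] = min over k of (A[0][0] + B[0][0] = 9 + 8 = 17, A[0][1] + B[1][0] = -3 + -2 = -5, A[0][2] + B[2][0] = -3 + 6 = 3) = -5 (attained at k = 1)
  C[0][1] = min over k of (A[0][0] + B[0][1] = 9 + 3 = 12, A[0][1] + B[1][1] = -3 + 10 = 7, A[0][2] + B[2][1] = -3 + 9 = 6) = 6 (attained at k = 2)
  C[0][2] = min over k of (A[0][0] + B[0][2] = 9 + 2 = 11, A[0][1] + B[1][2] = -3 + 6 = 3, A[0][2] + B[2][2] = -3 + 6 = 3) = 3 (attained at k = 1)
  C[1][0] = min over k of (A[1][0] + B[0][0] = 9 + 8 = 17, A[1][1] + B[1][0] = -5 + -2 = -7, A[1][2] + B[2][0] = -3 + 6 = 3) = -7 (attained at k = 1)
  C[1][1] = min over k of (A[1][0] + B[0][1] = 9 + 3 = 12, A[1][1] + B[1][1] = -5 + 10 = 5, A[1][2] + B[2][1] = -3 + 9 = 6) = 5 (attained at k = 1)
  C[1][2] = min over k of (A[1][0] + B[0][2] = 9 + 2 = 11, A[1][1] + B[1][2] = -5 + 6 = 1, A[1][2] + B[2][2] = -3 + 6 = 3) = 1 (attained at k = 1)
  C[2][0] = min over k of (A[2][0] + B[0][0] = -1 + 8 = 7, A[2][1] + B[1][0] = -3 + -2 = -5, A[2][2] + B[2][0] = 2 + 6 = 8) = -5 (attained at k = 1)
  C[2][1] = min over k of (A[2][0] + B[0][1] = -1 + 3 = 2, A[2][1] + B[1][1] = -3 + 10 = 7, A[2][2] + B[2][1] = 2 + 9 = 11) = 2 (attained at k = 0)
  C[2][2] = min over k of (A[2][0] + B[0][2] = -1 + 2 = 1, A[2][1] + B[1][2] = -3 + 6 = 3, A[2][2] + B[2][2] = 2 + 6 = 8) = 1 (attained at k = 0)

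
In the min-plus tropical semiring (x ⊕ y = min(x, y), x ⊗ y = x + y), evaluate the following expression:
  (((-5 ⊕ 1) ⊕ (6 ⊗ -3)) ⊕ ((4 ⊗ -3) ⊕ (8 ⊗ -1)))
(((-5 ⊕ 1) ⊕ (6 ⊗ -3)) ⊕ ((4 ⊗ -3) ⊕ (8 ⊗ -1))) = -5

Expand innermost to outermost. Recall ⊕ takes the minimum of its arguments and ⊗ takes their sum. Working out the expression (((-5 ⊕ 1) ⊕ (6 ⊗ -3)) ⊕ ((4 ⊗ -3) ⊕ (8 ⊗ -1))) gives -5.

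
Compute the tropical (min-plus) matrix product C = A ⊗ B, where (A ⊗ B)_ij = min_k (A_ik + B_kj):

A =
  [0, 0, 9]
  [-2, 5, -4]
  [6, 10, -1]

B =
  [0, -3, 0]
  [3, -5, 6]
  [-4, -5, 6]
A ⊗ B =
  [0, -5, 0]
  [-8, -9, -2]
  [-5, -6, 5]

Apply the min-plus product entry-by-entry:
  C[0][0] = min over k of (A[0][0] + B[0][0] = 0 + 0 = 0, A[0][1] + B[1][0] = 0 + 3 = 3, A[0][2] + B[2][0] = 9 + -4 = 5) = 0 (attained at k = 0)
  C[0][1] = min over k of (A[0][0] + B[0][1] = 0 + -3 = -3, A[0][1] + B[1][1] = 0 + -5 = -5, A[0][2] + B[2][1] = 9 + -5 = 4) = -5 (attained at k = 1)
  C[0][2] = min over k of (A[0][0] + B[0][2] = 0 + 0 = 0, A[0][1] + B[1][2] = 0 + 6 = 6, A[0][2] + B[2][2] = 9 + 6 = 15) = 0 (attained at k = 0)
  C[1][0] = min over k of (A[1][0] + B[0][0] = -2 + 0 = -2, A[1][1] + B[1][0] = 5 + 3 = 8, A[1][2] + B[2][0] = -4 + -4 = -8) = -8 (attained at k = 2)
  C[1][1] = min over k of (A[1][0] + B[0][1] = -2 + -3 = -5, A[1][1] + B[1][1] = 5 + -5 = 0, A[1][2] + B[2][1] = -4 + -5 = -9) = -9 (attained at k = 2)
  C[1][2] = min over k of (A[1][0] + B[0][2] = -2 + 0 = -2, A[1][1] + B[1][2] = 5 + 6 = 11, A[1][2] + B[2][2] = -4 + 6 = 2) = -2 (attained at k = 0)
  C[2][0] = min over k of (A[2][0] + B[0][0] = 6 + 0 = 6, A[2][1] + B[1][0] = 10 + 3 = 13, A[2][2] + B[2][0] = -1 + -4 = -5) = -5 (attained at k = 2)
  C[2][1] = min over k of (A[2][0] + B[0][1] = 6 + -3 = 3, A[2][1] + B[1][1] = 10 + -5 = 5, A[2][2] + B[2][1] = -1 + -5 = -6) = -6 (attained at k = 2)
  C[2][2] = min over k of (A[2][0] + B[0][2] = 6 + 0 = 6, A[2][1] + B[1][2] = 10 + 6 = 16, A[2][2] + B[2][2] = -1 + 6 = 5) = 5 (attained at k = 2)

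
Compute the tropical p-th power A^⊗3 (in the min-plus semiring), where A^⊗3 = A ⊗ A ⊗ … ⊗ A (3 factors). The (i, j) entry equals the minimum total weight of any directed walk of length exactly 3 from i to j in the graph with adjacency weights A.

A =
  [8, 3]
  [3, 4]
A^⊗3 =
  [10, 9]
  [9, 10]

Each entry (A^⊗3)_ij equals the minimum over all length-3 walks i = v_0 → v_1 → … → v_3 = j of Σ_t A[v_t][v_{t+1}]. For example, for (i, j) = (0, 1) we minimise over 4 possible intermediate vertex sequences; the minimum is 9, attained along the walk 0 → 1 → 0 → 1.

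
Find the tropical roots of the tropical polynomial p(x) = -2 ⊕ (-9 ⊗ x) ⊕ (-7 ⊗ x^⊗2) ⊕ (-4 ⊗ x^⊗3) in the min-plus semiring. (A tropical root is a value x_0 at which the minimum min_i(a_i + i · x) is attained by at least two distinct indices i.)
Roots: {-3, -2, 7}

Each tropical root is a break point of the lower envelope of the lines y = a_i + i · x (there are 4 lines, with slopes 0, 1, ..., 3). Only the lines that attain the minimum somewhere contribute to roots; other lines are dominated. Here the surviving (envelope) indices are i = 3, i = 2, i = 1, i = 0.
Intersections between consecutive envelope lines give the roots: for adjacent envelope indices i < j the intersection is x = (a_i − a_j) / (j − i). Reading off the sorted break points: {-3, -2, 7}.
Verification: at each break x_0, at least two indices attain the minimum of min_i(a_i + i · x_0).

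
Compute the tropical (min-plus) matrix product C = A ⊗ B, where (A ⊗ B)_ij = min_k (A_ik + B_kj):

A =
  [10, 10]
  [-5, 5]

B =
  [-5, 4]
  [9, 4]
A ⊗ B =
  [5, 14]
  [-10, -1]

Apply the min-plus product entry-by-entry:
  C[0][0] = min over k of (A[0][0] + B[0][0] = 10 + -5 = 5, A[0][1] + B[1][0] = 10 + 9 = 19) = 5 (attained at k = 0)
  C[0][1] = min over k of (A[0][0] + B[0][1] = 10 + 4 = 14, A[0][1] + B[1][1] = 10 + 4 = 14) = 14 (attained at k = 0)
  C[1][0] = min over k of (A[1][0] + B[0][0] = -5 + -5 = -10, A[1][1] + B[1][0] = 5 + 9 = 14) = -10 (attained at k = 0)
  C[1][1] = min over k of (A[1][0] + B[0][1] = -5 + 4 = -1, A[1][1] + B[1][1] = 5 + 4 = 9) = -1 (attained at k = 0)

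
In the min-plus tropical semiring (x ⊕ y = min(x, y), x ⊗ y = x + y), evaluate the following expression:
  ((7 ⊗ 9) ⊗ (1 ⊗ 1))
((7 ⊗ 9) ⊗ (1 ⊗ 1)) = 18

Expand innermost to outermost. Recall ⊕ takes the minimum of its arguments and ⊗ takes their sum. Working out the expression ((7 ⊗ 9) ⊗ (1 ⊗ 1)) gives 18.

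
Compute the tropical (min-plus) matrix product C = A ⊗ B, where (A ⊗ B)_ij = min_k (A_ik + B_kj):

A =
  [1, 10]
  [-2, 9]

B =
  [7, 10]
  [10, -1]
A ⊗ B =
  [8, 9]
  [5, 8]

Apply the min-plus product entry-by-entry:
  C[0][0] = min over k of (A[0][0] + B[0][0] = 1 + 7 = 8, A[0][1] + B[1][0] = 10 + 10 = 20) = 8 (attained at k = 0)
  C[0][1] = min over k of (A[0][0] + B[0][1] = 1 + 10 = 11, A[0][1] + B[1][1] = 10 + -1 = 9) = 9 (attained at k = 1)
  C[1][0] = min over k of (A[1][0] + B[0][0] = -2 + 7 = 5, A[1][1] + B[1][0] = 9 + 10 = 19) = 5 (attained at k = 0)
  C[1][1] = min over k of (A[1][0] + B[0][1] = -2 + 10 = 8, A[1][1] + B[1][1] = 9 + -1 = 8) = 8 (attained at k = 0)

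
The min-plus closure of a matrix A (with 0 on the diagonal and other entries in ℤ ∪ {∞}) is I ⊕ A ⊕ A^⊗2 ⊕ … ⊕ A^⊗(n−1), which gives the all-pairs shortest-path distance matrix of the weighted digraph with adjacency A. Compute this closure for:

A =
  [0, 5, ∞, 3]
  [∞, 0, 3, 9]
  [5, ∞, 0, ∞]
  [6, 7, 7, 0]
Closure =
  [0, 5, 8, 3]
  [8, 0, 3, 9]
  [5, 10, 0, 8]
  [6, 7, 7, 0]

This is the Floyd-Warshall all-pairs shortest-path computation. For each intermediate vertex k = 0, 1, …, 3, update dist[i][j] ← min(dist[i][j], dist[i][k] + dist[k][j]). The final matrix gives, for each (i, j), the minimum total weight of any directed path from i to j (possibly empty when i = j).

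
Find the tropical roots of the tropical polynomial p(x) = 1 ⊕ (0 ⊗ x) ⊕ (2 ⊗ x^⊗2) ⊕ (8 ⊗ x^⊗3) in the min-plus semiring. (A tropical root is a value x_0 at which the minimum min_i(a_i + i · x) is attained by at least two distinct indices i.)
Roots: {-6, -2, 1}

Each tropical root is a break point of the lower envelope of the lines y = a_i + i · x (there are 4 lines, with slopes 0, 1, ..., 3). Only the lines that attain the minimum somewhere contribute to roots; other lines are dominated. Here the surviving (envelope) indices are i = 3, i = 2, i = 1, i = 0.
Intersections between consecutive envelope lines give the roots: for adjacent envelope indices i < j the intersection is x = (a_i − a_j) / (j − i). Reading off the sorted break points: {-6, -2, 1}.
Verification: at each break x_0, at least two indices attain the minimum of min_i(a_i + i · x_0).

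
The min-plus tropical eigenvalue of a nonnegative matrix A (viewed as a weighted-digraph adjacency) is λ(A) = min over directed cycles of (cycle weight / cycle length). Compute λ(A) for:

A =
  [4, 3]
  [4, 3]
λ(A) = 3

Enumerate directed cycles and compute their means (weight / length). Sample:
  cycle 0 → 0: weight = 4, length = 1, mean = 4/1 ≈ 4.000
  cycle 1 → 1: weight = 3, length = 1, mean = 3/1 ≈ 3.000
  cycle 0 → 1 → 0: weight = 7, length = 2, mean = 7/2 ≈ 3.500
  cycle 1 → 0 → 1: weight = 7, length = 2, mean = 7/2 ≈ 3.500
Minimum mean = 3.000, attained e.g. along the cycle 1 → 1 with weight 3 and length 1. So λ(A) = 3/1 = 3.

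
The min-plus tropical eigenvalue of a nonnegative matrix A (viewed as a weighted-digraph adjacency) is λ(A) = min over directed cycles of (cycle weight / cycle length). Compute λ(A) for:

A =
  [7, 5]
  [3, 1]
λ(A) = 1

Enumerate directed cycles and compute their means (weight / length). Sample:
  cycle 0 → 0: weight = 7, length = 1, mean = 7/1 ≈ 7.000
  cycle 1 → 1: weight = 1, length = 1, mean = 1/1 ≈ 1.000
  cycle 0 → 1 → 0: weight = 8, length = 2, mean = 8/2 ≈ 4.000
  cycle 1 → 0 → 1: weight = 8, length = 2, mean = 8/2 ≈ 4.000
Minimum mean = 1.000, attained e.g. along the cycle 1 → 1 with weight 1 and length 1. So λ(A) = 1/1 = 1.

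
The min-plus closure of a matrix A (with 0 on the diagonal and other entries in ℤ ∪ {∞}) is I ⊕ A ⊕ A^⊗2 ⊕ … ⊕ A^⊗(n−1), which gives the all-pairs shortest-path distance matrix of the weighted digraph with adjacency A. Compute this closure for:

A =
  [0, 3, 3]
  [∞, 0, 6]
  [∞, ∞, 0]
Closure =
  [0, 3, 3]
  [∞, 0, 6]
  [∞, ∞, 0]

This is the Floyd-Warshall all-pairs shortest-path computation. For each intermediate vertex k = 0, 1, …, 2, update dist[i][j] ← min(dist[i][j], dist[i][k] + dist[k][j]). The final matrix gives, for each (i, j), the minimum total weight of any directed path from i to j (possibly empty when i = j).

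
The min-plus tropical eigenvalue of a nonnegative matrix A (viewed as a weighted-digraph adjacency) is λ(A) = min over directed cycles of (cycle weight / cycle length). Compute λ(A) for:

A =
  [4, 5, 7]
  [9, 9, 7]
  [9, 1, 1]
λ(A) = 1

Enumerate directed cycles and compute their means (weight / length). Sample:
  cycle 0 → 0: weight = 4, length = 1, mean = 4/1 ≈ 4.000
  cycle 1 → 1: weight = 9, length = 1, mean = 9/1 ≈ 9.000
  cycle 2 → 2: weight = 1, length = 1, mean = 1/1 ≈ 1.000
  cycle 0 → 1 → 0: weight = 14, length = 2, mean = 14/2 ≈ 7.000
  cycle 0 → 2 → 0: weight = 16, length = 2, mean = 16/2 ≈ 8.000
  cycle 1 → 0 → 1: weight = 14, length = 2, mean = 14/2 ≈ 7.000
Minimum mean = 1.000, attained e.g. along the cycle 2 → 2 with weight 1 and length 1. So λ(A) = 1/1 = 1.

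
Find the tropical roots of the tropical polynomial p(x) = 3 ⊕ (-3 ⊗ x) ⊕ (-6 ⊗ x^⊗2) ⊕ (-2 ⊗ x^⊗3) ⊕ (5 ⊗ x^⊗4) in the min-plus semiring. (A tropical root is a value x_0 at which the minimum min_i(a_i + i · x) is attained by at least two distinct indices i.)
Roots: {-7, -4, 3, 6}

Each tropical root is a break point of the lower envelope of the lines y = a_i + i · x (there are 5 lines, with slopes 0, 1, ..., 4). Only the lines that attain the minimum somewhere contribute to roots; other lines are dominated. Here the surviving (envelope) indices are i = 4, i = 3, i = 2, i = 1, i = 0.
Intersections between consecutive envelope lines give the roots: for adjacent envelope indices i < j the intersection is x = (a_i − a_j) / (j − i). Reading off the sorted break points: {-7, -4, 3, 6}.
Verification: at each break x_0, at least two indices attain the minimum of min_i(a_i + i · x_0).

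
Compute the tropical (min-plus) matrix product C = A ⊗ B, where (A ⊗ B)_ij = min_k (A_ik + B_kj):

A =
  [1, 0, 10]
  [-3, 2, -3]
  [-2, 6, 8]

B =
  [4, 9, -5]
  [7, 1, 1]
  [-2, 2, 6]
A ⊗ B =
  [5, 1, -4]
  [-5, -1, -8]
  [2, 7, -7]

Apply the min-plus product entry-by-entry:
  C[0][0] = min over k of (A[0][0] + B[0][0] = 1 + 4 = 5, A[0][1] + B[1][0] = 0 + 7 = 7, A[0][2] + B[2][0] = 10 + -2 = 8) = 5 (attained at k = 0)
  C[0][1] = min over k of (A[0][0] + B[0][1] = 1 + 9 = 10, A[0][1] + B[1][1] = 0 + 1 = 1, A[0][2] + B[2][1] = 10 + 2 = 12) = 1 (attained at k = 1)
  C[0][2] = min over k of (A[0][0] + B[0][2] = 1 + -5 = -4, A[0][1] + B[1][2] = 0 + 1 = 1, A[0][2] + B[2][2] = 10 + 6 = 16) = -4 (attained at k = 0)
  C[1][0] = min over k of (A[1][0] + B[0][0] = -3 + 4 = 1, A[1][1] + B[1][0] = 2 + 7 = 9, A[1][2] + B[2][0] = -3 + -2 = -5) = -5 (attained at k = 2)
  C[1][1] = min over k of (A[1][0] + B[0][1] = -3 + 9 = 6, A[1][1] + B[1][1] = 2 + 1 = 3, A[1][2] + B[2][1] = -3 + 2 = -1) = -1 (attained at k = 2)
  C[1][2] = min over k of (A[1][0] + B[0][2] = -3 + -5 = -8, A[1][1] + B[1][2] = 2 + 1 = 3, A[1][2] + B[2][2] = -3 + 6 = 3) = -8 (attained at k = 0)
  C[2][0] = min over k of (A[2][0] + B[0][0] = -2 + 4 = 2, A[2][1] + B[1][0] = 6 + 7 = 13, A[2][2] + B[2][0] = 8 + -2 = 6) = 2 (attained at k = 0)
  C[2][1] = min over k of (A[2][0] + B[0][1] = -2 + 9 = 7, A[2][1] + B[1][1] = 6 + 1 = 7, A[2][2] + B[2][1] = 8 + 2 = 10) = 7 (attained at k = 0)
  C[2][2] = min over k of (A[2][0] + B[0][2] = -2 + -5 = -7, A[2][1] + B[1][2] = 6 + 1 = 7, A[2][2] + B[2][2] = 8 + 6 = 14) = -7 (attained at k = 0)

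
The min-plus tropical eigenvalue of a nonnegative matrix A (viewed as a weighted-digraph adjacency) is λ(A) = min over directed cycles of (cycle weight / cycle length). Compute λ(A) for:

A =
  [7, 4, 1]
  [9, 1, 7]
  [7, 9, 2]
λ(A) = 1

Enumerate directed cycles and compute their means (weight / length). Sample:
  cycle 0 → 0: weight = 7, length = 1, mean = 7/1 ≈ 7.000
  cycle 1 → 1: weight = 1, length = 1, mean = 1/1 ≈ 1.000
  cycle 2 → 2: weight = 2, length = 1, mean = 2/1 ≈ 2.000
  cycle 0 → 1 → 0: weight = 13, length = 2, mean = 13/2 ≈ 6.500
  cycle 0 → 2 → 0: weight = 8, length = 2, mean = 8/2 ≈ 4.000
  cycle 1 → 0 → 1: weight = 13, length = 2, mean = 13/2 ≈ 6.500
Minimum mean = 1.000, attained e.g. along the cycle 1 → 1 with weight 1 and length 1. So λ(A) = 1/1 = 1.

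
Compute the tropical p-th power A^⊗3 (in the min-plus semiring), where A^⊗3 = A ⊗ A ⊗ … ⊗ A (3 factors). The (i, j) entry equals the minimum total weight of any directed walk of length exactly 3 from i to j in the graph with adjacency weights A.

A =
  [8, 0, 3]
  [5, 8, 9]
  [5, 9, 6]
A^⊗3 =
  [13, 5, 8]
  [10, 13, 14]
  [10, 11, 14]

Each entry (A^⊗3)_ij equals the minimum over all length-3 walks i = v_0 → v_1 → … → v_3 = j of Σ_t A[v_t][v_{t+1}]. For example, for (i, j) = (0, 2) we minimise over 9 possible intermediate vertex sequences; the minimum is 8, attained along the walk 0 → 1 → 0 → 2.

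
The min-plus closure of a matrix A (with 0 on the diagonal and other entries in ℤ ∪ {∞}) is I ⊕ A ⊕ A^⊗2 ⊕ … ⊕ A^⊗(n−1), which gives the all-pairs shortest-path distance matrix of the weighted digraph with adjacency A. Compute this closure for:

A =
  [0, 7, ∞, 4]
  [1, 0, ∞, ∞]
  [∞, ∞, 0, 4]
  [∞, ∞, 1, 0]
Closure =
  [0, 7, 5, 4]
  [1, 0, 6, 5]
  [∞, ∞, 0, 4]
  [∞, ∞, 1, 0]

This is the Floyd-Warshall all-pairs shortest-path computation. For each intermediate vertex k = 0, 1, …, 3, update dist[i][j] ← min(dist[i][j], dist[i][k] + dist[k][j]). The final matrix gives, for each (i, j), the minimum total weight of any directed path from i to j (possibly empty when i = j).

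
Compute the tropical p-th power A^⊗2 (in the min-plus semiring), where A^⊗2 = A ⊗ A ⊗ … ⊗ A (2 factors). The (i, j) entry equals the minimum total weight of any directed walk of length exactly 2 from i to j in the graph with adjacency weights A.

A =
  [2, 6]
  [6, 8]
A^⊗2 =
  [4, 8]
  [8, 12]

Each entry (A^⊗2)_ij equals the minimum over all length-2 walks i = v_0 → v_1 → … → v_2 = j of Σ_t A[v_t][v_{t+1}]. For example, for (i, j) = (0, 1) we minimise over 2 possible intermediate vertex sequences; the minimum is 8, attained along the walk 0 → 0 → 1.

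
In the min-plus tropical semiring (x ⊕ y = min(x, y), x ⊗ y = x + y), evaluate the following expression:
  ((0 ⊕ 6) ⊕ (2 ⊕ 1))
((0 ⊕ 6) ⊕ (2 ⊕ 1)) = 0

Expand innermost to outermost. Recall ⊕ takes the minimum of its arguments and ⊗ takes their sum. Working out the expression ((0 ⊕ 6) ⊕ (2 ⊕ 1)) gives 0.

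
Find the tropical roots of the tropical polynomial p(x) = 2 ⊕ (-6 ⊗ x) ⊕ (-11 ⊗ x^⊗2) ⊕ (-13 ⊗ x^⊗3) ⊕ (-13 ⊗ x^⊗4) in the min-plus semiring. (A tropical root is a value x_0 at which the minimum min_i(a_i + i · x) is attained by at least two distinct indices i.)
Roots: {0, 2, 5, 8}

Each tropical root is a break point of the lower envelope of the lines y = a_i + i · x (there are 5 lines, with slopes 0, 1, ..., 4). Only the lines that attain the minimum somewhere contribute to roots; other lines are dominated. Here the surviving (envelope) indices are i = 4, i = 3, i = 2, i = 1, i = 0.
Intersections between consecutive envelope lines give the roots: for adjacent envelope indices i < j the intersection is x = (a_i − a_j) / (j − i). Reading off the sorted break points: {0, 2, 5, 8}.
Verification: at each break x_0, at least two indices attain the minimum of min_i(a_i + i · x_0).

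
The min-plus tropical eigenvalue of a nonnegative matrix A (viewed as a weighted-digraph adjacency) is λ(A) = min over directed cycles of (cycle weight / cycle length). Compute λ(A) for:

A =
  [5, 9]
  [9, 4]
λ(A) = 4

Enumerate directed cycles and compute their means (weight / length). Sample:
  cycle 0 → 0: weight = 5, length = 1, mean = 5/1 ≈ 5.000
  cycle 1 → 1: weight = 4, length = 1, mean = 4/1 ≈ 4.000
  cycle 0 → 1 → 0: weight = 18, length = 2, mean = 18/2 ≈ 9.000
  cycle 1 → 0 → 1: weight = 18, length = 2, mean = 18/2 ≈ 9.000
Minimum mean = 4.000, attained e.g. along the cycle 1 → 1 with weight 4 and length 1. So λ(A) = 4/1 = 4.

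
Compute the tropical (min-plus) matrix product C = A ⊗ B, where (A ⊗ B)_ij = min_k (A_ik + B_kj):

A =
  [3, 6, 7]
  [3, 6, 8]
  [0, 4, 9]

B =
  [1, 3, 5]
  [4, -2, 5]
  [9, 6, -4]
A ⊗ B =
  [4, 4, 3]
  [4, 4, 4]
  [1, 2, 5]

Apply the min-plus product entry-by-entry:
  C[0][0] = min over k of (A[0][0] + B[0][0] = 3 + 1 = 4, A[0][1] + B[1][0] = 6 + 4 = 10, A[0][2] + B[2][0] = 7 + 9 = 16) = 4 (attained at k = 0)
  C[0][1] = min over k of (A[0][0] + B[0][1] = 3 + 3 = 6, A[0][1] + B[1][1] = 6 + -2 = 4, A[0][2] + B[2][1] = 7 + 6 = 13) = 4 (attained at k = 1)
  C[0][2] = min over k of (A[0][0] + B[0][2] = 3 + 5 = 8, A[0][1] + B[1][2] = 6 + 5 = 11, A[0][2] + B[2][2] = 7 + -4 = 3) = 3 (attained at k = 2)
  C[1][0] = min over k of (A[1][0] + B[0][0] = 3 + 1 = 4, A[1][1] + B[1][0] = 6 + 4 = 10, A[1][2] + B[2][0] = 8 + 9 = 17) = 4 (attained at k = 0)
  C[1][1] = min over k of (A[1][0] + B[0][1] = 3 + 3 = 6, A[1][1] + B[1][1] = 6 + -2 = 4, A[1][2] + B[2][1] = 8 + 6 = 14) = 4 (attained at k = 1)
  C[1][2] = min over k of (A[1][0] + B[0][2] = 3 + 5 = 8, A[1][1] + B[1][2] = 6 + 5 = 11, A[1][2] + B[2][2] = 8 + -4 = 4) = 4 (attained at k = 2)
  C[2][0] = min over k of (A[2][0] + B[0][0] = 0 + 1 = 1, A[2][1] + B[1][0] = 4 + 4 = 8, A[2][2] + B[2][0] = 9 + 9 = 18) = 1 (attained at k = 0)
  C[2][1] = min over k of (A[2][0] + B[0][1] = 0 + 3 = 3, A[2][1] + B[1][1] = 4 + -2 = 2, A[2][2] + B[2][1] = 9 + 6 = 15) = 2 (attained at k = 1)
  C[2][2] = min over k of (A[2][0] + B[0][2] = 0 + 5 = 5, A[2][1] + B[1][2] = 4 + 5 = 9, A[2][2] + B[2][2] = 9 + -4 = 5) = 5 (attained at k = 0)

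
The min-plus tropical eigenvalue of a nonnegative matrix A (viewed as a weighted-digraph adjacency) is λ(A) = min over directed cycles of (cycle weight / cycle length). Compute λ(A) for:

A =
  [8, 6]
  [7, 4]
λ(A) = 4

Enumerate directed cycles and compute their means (weight / length). Sample:
  cycle 0 → 0: weight = 8, length = 1, mean = 8/1 ≈ 8.000
  cycle 1 → 1: weight = 4, length = 1, mean = 4/1 ≈ 4.000
  cycle 0 → 1 → 0: weight = 13, length = 2, mean = 13/2 ≈ 6.500
  cycle 1 → 0 → 1: weight = 13, length = 2, mean = 13/2 ≈ 6.500
Minimum mean = 4.000, attained e.g. along the cycle 1 → 1 with weight 4 and length 1. So λ(A) = 4/1 = 4.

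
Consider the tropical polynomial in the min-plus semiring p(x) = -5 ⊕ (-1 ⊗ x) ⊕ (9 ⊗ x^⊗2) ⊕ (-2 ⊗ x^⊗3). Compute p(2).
p(2) = -5

A tropical monomial a ⊗ x^⊗i evaluates to a + i · x. Evaluating each term at x = 2:
  Term 0 contributes -5 + 0 · 2 = -5
  Term 1 contributes -1 + 1 · 2 = 1
  Term 2 contributes 9 + 2 · 2 = 13
  Term 3 contributes -2 + 3 · 2 = 4
p(2) = ⊕ of these = min[-5, 1, 13, 4] = -5.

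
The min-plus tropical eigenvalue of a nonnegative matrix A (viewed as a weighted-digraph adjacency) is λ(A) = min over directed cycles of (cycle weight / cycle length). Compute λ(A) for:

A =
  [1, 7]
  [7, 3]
λ(A) = 1

Enumerate directed cycles and compute their means (weight / length). Sample:
  cycle 0 → 0: weight = 1, length = 1, mean = 1/1 ≈ 1.000
  cycle 1 → 1: weight = 3, length = 1, mean = 3/1 ≈ 3.000
  cycle 0 → 1 → 0: weight = 14, length = 2, mean = 14/2 ≈ 7.000
  cycle 1 → 0 → 1: weight = 14, length = 2, mean = 14/2 ≈ 7.000
Minimum mean = 1.000, attained e.g. along the cycle 0 → 0 with weight 1 and length 1. So λ(A) = 1/1 = 1.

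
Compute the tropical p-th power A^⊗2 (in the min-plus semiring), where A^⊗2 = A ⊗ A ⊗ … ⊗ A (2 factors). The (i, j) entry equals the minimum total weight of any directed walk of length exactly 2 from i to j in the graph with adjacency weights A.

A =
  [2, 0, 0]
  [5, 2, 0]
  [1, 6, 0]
A^⊗2 =
  [1, 2, 0]
  [1, 4, 0]
  [1, 1, 0]

Each entry (A^⊗2)_ij equals the minimum over all length-2 walks i = v_0 → v_1 → … → v_2 = j of Σ_t A[v_t][v_{t+1}]. For example, for (i, j) = (0, 2) we minimise over 3 possible intermediate vertex sequences; the minimum is 0, attained along the walk 0 → 1 → 2.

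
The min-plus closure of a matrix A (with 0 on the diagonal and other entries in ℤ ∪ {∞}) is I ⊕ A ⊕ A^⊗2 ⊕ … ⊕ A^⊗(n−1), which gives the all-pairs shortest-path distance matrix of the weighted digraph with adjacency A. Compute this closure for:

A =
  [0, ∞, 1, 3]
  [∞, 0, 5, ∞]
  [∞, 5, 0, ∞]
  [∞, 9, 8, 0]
Closure =
  [0, 6, 1, 3]
  [∞, 0, 5, ∞]
  [∞, 5, 0, ∞]
  [∞, 9, 8, 0]

This is the Floyd-Warshall all-pairs shortest-path computation. For each intermediate vertex k = 0, 1, …, 3, update dist[i][j] ← min(dist[i][j], dist[i][k] + dist[k][j]). The final matrix gives, for each (i, j), the minimum total weight of any directed path from i to j (possibly empty when i = j).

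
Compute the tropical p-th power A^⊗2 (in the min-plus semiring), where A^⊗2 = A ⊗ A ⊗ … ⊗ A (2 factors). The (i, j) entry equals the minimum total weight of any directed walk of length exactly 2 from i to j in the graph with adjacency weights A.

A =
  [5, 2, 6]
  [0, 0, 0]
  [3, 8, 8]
A^⊗2 =
  [2, 2, 2]
  [0, 0, 0]
  [8, 5, 8]

Each entry (A^⊗2)_ij equals the minimum over all length-2 walks i = v_0 → v_1 → … → v_2 = j of Σ_t A[v_t][v_{t+1}]. For example, for (i, j) = (0, 2) we minimise over 3 possible intermediate vertex sequences; the minimum is 2, attained along the walk 0 → 1 → 2.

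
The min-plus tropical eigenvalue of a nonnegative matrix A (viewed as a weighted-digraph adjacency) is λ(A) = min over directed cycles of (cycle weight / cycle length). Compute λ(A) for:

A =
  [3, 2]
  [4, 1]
λ(A) = 1

Enumerate directed cycles and compute their means (weight / length). Sample:
  cycle 0 → 0: weight = 3, length = 1, mean = 3/1 ≈ 3.000
  cycle 1 → 1: weight = 1, length = 1, mean = 1/1 ≈ 1.000
  cycle 0 → 1 → 0: weight = 6, length = 2, mean = 6/2 ≈ 3.000
  cycle 1 → 0 → 1: weight = 6, length = 2, mean = 6/2 ≈ 3.000
Minimum mean = 1.000, attained e.g. along the cycle 1 → 1 with weight 1 and length 1. So λ(A) = 1/1 = 1.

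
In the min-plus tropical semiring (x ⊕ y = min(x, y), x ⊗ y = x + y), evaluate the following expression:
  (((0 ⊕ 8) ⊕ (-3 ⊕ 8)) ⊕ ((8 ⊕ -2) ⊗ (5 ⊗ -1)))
(((0 ⊕ 8) ⊕ (-3 ⊕ 8)) ⊕ ((8 ⊕ -2) ⊗ (5 ⊗ -1))) = -3

Expand innermost to outermost. Recall ⊕ takes the minimum of its arguments and ⊗ takes their sum. Working out the expression (((0 ⊕ 8) ⊕ (-3 ⊕ 8)) ⊕ ((8 ⊕ -2) ⊗ (5 ⊗ -1))) gives -3.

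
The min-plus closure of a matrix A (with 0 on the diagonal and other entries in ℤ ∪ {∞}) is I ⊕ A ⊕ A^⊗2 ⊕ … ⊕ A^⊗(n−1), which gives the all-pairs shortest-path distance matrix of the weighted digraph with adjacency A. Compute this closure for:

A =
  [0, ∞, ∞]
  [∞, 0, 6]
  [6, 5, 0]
Closure =
  [0, ∞, ∞]
  [12, 0, 6]
  [6, 5, 0]

This is the Floyd-Warshall all-pairs shortest-path computation. For each intermediate vertex k = 0, 1, …, 2, update dist[i][j] ← min(dist[i][j], dist[i][k] + dist[k][j]). The final matrix gives, for each (i, j), the minimum total weight of any directed path from i to j (possibly empty when i = j).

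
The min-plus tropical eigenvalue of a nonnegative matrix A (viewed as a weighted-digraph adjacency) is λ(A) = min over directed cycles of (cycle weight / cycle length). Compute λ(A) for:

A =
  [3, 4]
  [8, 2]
λ(A) = 2

Enumerate directed cycles and compute their means (weight / length). Sample:
  cycle 0 → 0: weight = 3, length = 1, mean = 3/1 ≈ 3.000
  cycle 1 → 1: weight = 2, length = 1, mean = 2/1 ≈ 2.000
  cycle 0 → 1 → 0: weight = 12, length = 2, mean = 12/2 ≈ 6.000
  cycle 1 → 0 → 1: weight = 12, length = 2, mean = 12/2 ≈ 6.000
Minimum mean = 2.000, attained e.g. along the cycle 1 → 1 with weight 2 and length 1. So λ(A) = 2/1 = 2.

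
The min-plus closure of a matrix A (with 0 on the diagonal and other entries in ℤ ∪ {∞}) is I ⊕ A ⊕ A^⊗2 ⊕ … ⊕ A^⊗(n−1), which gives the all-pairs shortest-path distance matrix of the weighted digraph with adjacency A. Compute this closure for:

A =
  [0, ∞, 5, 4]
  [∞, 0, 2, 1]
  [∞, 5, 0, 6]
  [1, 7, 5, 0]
Closure =
  [0, 10, 5, 4]
  [2, 0, 2, 1]
  [7, 5, 0, 6]
  [1, 7, 5, 0]

This is the Floyd-Warshall all-pairs shortest-path computation. For each intermediate vertex k = 0, 1, …, 3, update dist[i][j] ← min(dist[i][j], dist[i][k] + dist[k][j]). The final matrix gives, for each (i, j), the minimum total weight of any directed path from i to j (possibly empty when i = j).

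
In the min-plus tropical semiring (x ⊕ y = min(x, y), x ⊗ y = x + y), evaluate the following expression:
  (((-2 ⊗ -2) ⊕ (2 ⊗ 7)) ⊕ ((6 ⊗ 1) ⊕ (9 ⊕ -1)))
(((-2 ⊗ -2) ⊕ (2 ⊗ 7)) ⊕ ((6 ⊗ 1) ⊕ (9 ⊕ -1))) = -4

Expand innermost to outermost. Recall ⊕ takes the minimum of its arguments and ⊗ takes their sum. Working out the expression (((-2 ⊗ -2) ⊕ (2 ⊗ 7)) ⊕ ((6 ⊗ 1) ⊕ (9 ⊕ -1))) gives -4.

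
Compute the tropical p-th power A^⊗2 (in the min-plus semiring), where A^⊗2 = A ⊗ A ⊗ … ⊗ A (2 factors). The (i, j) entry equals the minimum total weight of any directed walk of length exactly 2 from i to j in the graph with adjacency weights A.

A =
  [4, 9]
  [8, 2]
A^⊗2 =
  [8, 11]
  [10, 4]

Each entry (A^⊗2)_ij equals the minimum over all length-2 walks i = v_0 → v_1 → … → v_2 = j of Σ_t A[v_t][v_{t+1}]. For example, for (i, j) = (0, 1) we minimise over 2 possible intermediate vertex sequences; the minimum is 11, attained along the walk 0 → 1 → 1.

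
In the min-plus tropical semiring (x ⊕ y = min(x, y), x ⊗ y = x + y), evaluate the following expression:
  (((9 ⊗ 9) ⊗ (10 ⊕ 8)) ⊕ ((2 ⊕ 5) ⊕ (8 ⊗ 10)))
(((9 ⊗ 9) ⊗ (10 ⊕ 8)) ⊕ ((2 ⊕ 5) ⊕ (8 ⊗ 10))) = 2

Expand innermost to outermost. Recall ⊕ takes the minimum of its arguments and ⊗ takes their sum. Working out the expression (((9 ⊗ 9) ⊗ (10 ⊕ 8)) ⊕ ((2 ⊕ 5) ⊕ (8 ⊗ 10))) gives 2.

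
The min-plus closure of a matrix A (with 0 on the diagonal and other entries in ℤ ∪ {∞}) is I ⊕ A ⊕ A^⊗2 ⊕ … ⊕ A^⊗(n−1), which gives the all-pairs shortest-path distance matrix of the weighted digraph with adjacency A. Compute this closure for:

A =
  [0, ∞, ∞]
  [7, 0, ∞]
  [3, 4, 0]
Closure =
  [0, ∞, ∞]
  [7, 0, ∞]
  [3, 4, 0]

This is the Floyd-Warshall all-pairs shortest-path computation. For each intermediate vertex k = 0, 1, …, 2, update dist[i][j] ← min(dist[i][j], dist[i][k] + dist[k][j]). The final matrix gives, for each (i, j), the minimum total weight of any directed path from i to j (possibly empty when i = j).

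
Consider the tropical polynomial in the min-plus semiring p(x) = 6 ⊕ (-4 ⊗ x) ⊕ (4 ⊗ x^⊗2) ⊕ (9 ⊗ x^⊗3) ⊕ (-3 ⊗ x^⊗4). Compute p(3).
p(3) = -1

A tropical monomial a ⊗ x^⊗i evaluates to a + i · x. Evaluating each term at x = 3:
  Term 0 contributes 6 + 0 · 3 = 6
  Term 1 contributes -4 + 1 · 3 = -1
  Term 2 contributes 4 + 2 · 3 = 10
  Term 3 contributes 9 + 3 · 3 = 18
  Term 4 contributes -3 + 4 · 3 = 9
p(3) = ⊕ of these = min[6, -1, 10, 18, 9] = -1.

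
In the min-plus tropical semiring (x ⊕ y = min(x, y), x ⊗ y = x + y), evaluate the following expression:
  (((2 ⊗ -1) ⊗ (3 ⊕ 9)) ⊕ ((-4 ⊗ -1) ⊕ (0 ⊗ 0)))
(((2 ⊗ -1) ⊗ (3 ⊕ 9)) ⊕ ((-4 ⊗ -1) ⊕ (0 ⊗ 0))) = -5

Expand innermost to outermost. Recall ⊕ takes the minimum of its arguments and ⊗ takes their sum. Working out the expression (((2 ⊗ -1) ⊗ (3 ⊕ 9)) ⊕ ((-4 ⊗ -1) ⊕ (0 ⊗ 0))) gives -5.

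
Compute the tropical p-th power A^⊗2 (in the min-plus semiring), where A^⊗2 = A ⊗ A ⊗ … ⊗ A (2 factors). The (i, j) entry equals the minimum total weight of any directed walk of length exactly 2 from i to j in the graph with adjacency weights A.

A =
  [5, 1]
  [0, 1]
A^⊗2 =
  [1, 2]
  [1, 1]

Each entry (A^⊗2)_ij equals the minimum over all length-2 walks i = v_0 → v_1 → … → v_2 = j of Σ_t A[v_t][v_{t+1}]. For example, for (i, j) = (0, 1) we minimise over 2 possible intermediate vertex sequences; the minimum is 2, attained along the walk 0 → 1 → 1.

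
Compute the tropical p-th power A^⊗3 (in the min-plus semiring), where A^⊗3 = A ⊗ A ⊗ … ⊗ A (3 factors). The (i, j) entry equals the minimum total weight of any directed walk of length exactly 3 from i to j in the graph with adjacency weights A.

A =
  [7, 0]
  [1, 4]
A^⊗3 =
  [5, 1]
  [2, 5]

Each entry (A^⊗3)_ij equals the minimum over all length-3 walks i = v_0 → v_1 → … → v_3 = j of Σ_t A[v_t][v_{t+1}]. For example, for (i, j) = (0, 1) we minimise over 4 possible intermediate vertex sequences; the minimum is 1, attained along the walk 0 → 1 → 0 → 1.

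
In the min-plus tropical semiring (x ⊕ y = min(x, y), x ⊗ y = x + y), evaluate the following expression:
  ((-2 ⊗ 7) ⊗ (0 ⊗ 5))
((-2 ⊗ 7) ⊗ (0 ⊗ 5)) = 10

Expand innermost to outermost. Recall ⊕ takes the minimum of its arguments and ⊗ takes their sum. Working out the expression ((-2 ⊗ 7) ⊗ (0 ⊗ 5)) gives 10.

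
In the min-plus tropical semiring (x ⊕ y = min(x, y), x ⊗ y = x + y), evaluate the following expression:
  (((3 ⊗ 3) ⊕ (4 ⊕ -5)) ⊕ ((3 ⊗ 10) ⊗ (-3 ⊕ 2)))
(((3 ⊗ 3) ⊕ (4 ⊕ -5)) ⊕ ((3 ⊗ 10) ⊗ (-3 ⊕ 2))) = -5

Expand innermost to outermost. Recall ⊕ takes the minimum of its arguments and ⊗ takes their sum. Working out the expression (((3 ⊗ 3) ⊕ (4 ⊕ -5)) ⊕ ((3 ⊗ 10) ⊗ (-3 ⊕ 2))) gives -5.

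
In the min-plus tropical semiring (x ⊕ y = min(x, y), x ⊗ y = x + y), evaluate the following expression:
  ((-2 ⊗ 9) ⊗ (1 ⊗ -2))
((-2 ⊗ 9) ⊗ (1 ⊗ -2)) = 6

Expand innermost to outermost. Recall ⊕ takes the minimum of its arguments and ⊗ takes their sum. Working out the expression ((-2 ⊗ 9) ⊗ (1 ⊗ -2)) gives 6.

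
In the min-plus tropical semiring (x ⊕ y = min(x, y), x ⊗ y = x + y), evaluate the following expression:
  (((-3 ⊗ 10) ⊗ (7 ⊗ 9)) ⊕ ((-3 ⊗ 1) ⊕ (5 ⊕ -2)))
(((-3 ⊗ 10) ⊗ (7 ⊗ 9)) ⊕ ((-3 ⊗ 1) ⊕ (5 ⊕ -2))) = -2

Expand innermost to outermost. Recall ⊕ takes the minimum of its arguments and ⊗ takes their sum. Working out the expression (((-3 ⊗ 10) ⊗ (7 ⊗ 9)) ⊕ ((-3 ⊗ 1) ⊕ (5 ⊕ -2))) gives -2.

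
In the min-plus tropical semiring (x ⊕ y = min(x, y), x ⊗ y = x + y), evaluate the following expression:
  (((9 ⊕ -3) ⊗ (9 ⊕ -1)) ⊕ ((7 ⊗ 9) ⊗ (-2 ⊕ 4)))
(((9 ⊕ -3) ⊗ (9 ⊕ -1)) ⊕ ((7 ⊗ 9) ⊗ (-2 ⊕ 4))) = -4

Expand innermost to outermost. Recall ⊕ takes the minimum of its arguments and ⊗ takes their sum. Working out the expression (((9 ⊕ -3) ⊗ (9 ⊕ -1)) ⊕ ((7 ⊗ 9) ⊗ (-2 ⊕ 4))) gives -4.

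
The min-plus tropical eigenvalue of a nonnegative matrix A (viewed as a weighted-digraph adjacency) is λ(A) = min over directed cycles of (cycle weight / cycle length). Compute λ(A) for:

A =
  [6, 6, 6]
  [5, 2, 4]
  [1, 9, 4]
λ(A) = 2

Enumerate directed cycles and compute their means (weight / length). Sample:
  cycle 0 → 0: weight = 6, length = 1, mean = 6/1 ≈ 6.000
  cycle 1 → 1: weight = 2, length = 1, mean = 2/1 ≈ 2.000
  cycle 2 → 2: weight = 4, length = 1, mean = 4/1 ≈ 4.000
  cycle 0 → 1 → 0: weight = 11, length = 2, mean = 11/2 ≈ 5.500
  cycle 0 → 2 → 0: weight = 7, length = 2, mean = 7/2 ≈ 3.500
  cycle 1 → 0 → 1: weight = 11, length = 2, mean = 11/2 ≈ 5.500
Minimum mean = 2.000, attained e.g. along the cycle 1 → 1 with weight 2 and length 1. So λ(A) = 2/1 = 2.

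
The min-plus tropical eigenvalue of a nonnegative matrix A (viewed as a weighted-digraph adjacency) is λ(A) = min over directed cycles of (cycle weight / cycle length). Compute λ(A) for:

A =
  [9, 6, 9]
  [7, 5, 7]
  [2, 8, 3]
λ(A) = 3

Enumerate directed cycles and compute their means (weight / length). Sample:
  cycle 0 → 0: weight = 9, length = 1, mean = 9/1 ≈ 9.000
  cycle 1 → 1: weight = 5, length = 1, mean = 5/1 ≈ 5.000
  cycle 2 → 2: weight = 3, length = 1, mean = 3/1 ≈ 3.000
  cycle 0 → 1 → 0: weight = 13, length = 2, mean = 13/2 ≈ 6.500
  cycle 0 → 2 → 0: weight = 11, length = 2, mean = 11/2 ≈ 5.500
  cycle 1 → 0 → 1: weight = 13, length = 2, mean = 13/2 ≈ 6.500
Minimum mean = 3.000, attained e.g. along the cycle 2 → 2 with weight 3 and length 1. So λ(A) = 3/1 = 3.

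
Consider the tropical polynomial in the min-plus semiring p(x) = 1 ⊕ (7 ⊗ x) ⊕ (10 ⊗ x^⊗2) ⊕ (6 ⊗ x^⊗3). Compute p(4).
p(4) = 1

A tropical monomial a ⊗ x^⊗i evaluates to a + i · x. Evaluating each term at x = 4:
  Term 0 contributes 1 + 0 · 4 = 1
  Term 1 contributes 7 + 1 · 4 = 11
  Term 2 contributes 10 + 2 · 4 = 18
  Term 3 contributes 6 + 3 · 4 = 18
p(4) = ⊕ of these = min[1, 11, 18, 18] = 1.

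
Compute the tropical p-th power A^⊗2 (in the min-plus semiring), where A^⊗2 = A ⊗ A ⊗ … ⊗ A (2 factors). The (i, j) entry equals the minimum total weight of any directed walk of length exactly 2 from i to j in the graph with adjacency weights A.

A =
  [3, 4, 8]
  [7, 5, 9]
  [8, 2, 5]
A^⊗2 =
  [6, 7, 11]
  [10, 10, 14]
  [9, 7, 10]

Each entry (A^⊗2)_ij equals the minimum over all length-2 walks i = v_0 → v_1 → … → v_2 = j of Σ_t A[v_t][v_{t+1}]. For example, for (i, j) = (0, 2) we minimise over 3 possible intermediate vertex sequences; the minimum is 11, attained along the walk 0 → 0 → 2.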